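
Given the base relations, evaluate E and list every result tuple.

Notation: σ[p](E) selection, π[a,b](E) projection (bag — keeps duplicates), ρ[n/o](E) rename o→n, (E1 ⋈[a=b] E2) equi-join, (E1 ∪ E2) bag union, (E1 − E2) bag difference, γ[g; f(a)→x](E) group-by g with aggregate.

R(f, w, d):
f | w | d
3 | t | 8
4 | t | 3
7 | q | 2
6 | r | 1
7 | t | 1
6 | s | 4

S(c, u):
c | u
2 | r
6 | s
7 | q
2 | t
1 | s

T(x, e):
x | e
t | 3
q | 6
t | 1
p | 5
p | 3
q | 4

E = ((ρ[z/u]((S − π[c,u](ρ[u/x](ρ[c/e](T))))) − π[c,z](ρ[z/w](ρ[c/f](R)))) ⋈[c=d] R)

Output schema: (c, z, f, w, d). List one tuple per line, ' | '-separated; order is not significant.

Row counts bottom-up:
  S → 5
  T → 6
  ρ[c/e](T) → 6
  ρ[u/x](ρ[c/e](T)) → 6
  π[c,u](ρ[u/x](ρ[c/e](T))) → 6
  (S − π[c,u](ρ[u/x](ρ[c/e](T)))) → 5
  ρ[z/u]((S − π[c,u](ρ[u/x](ρ[c/e](T))))) → 5
  R → 6
  ρ[c/f](R) → 6
  ρ[z/w](ρ[c/f](R)) → 6
  π[c,z](ρ[z/w](ρ[c/f](R))) → 6
  (ρ[z/u]((S − π[c,u](ρ[u/x](ρ[c/e](T))))) − π[c,z](ρ[z/w](ρ[c/f](R)))) → 3
  R → 6
  ((ρ[z/u]((S − π[c,u](ρ[u/x](ρ[c/e](T))))) − π[c,z](ρ[z/w](ρ[c/f](R)))) ⋈[c=d] R) → 4

== RESULT ==
c | z | f | w | d
1 | s | 6 | r | 1
1 | s | 7 | t | 1
2 | r | 7 | q | 2
2 | t | 7 | q | 2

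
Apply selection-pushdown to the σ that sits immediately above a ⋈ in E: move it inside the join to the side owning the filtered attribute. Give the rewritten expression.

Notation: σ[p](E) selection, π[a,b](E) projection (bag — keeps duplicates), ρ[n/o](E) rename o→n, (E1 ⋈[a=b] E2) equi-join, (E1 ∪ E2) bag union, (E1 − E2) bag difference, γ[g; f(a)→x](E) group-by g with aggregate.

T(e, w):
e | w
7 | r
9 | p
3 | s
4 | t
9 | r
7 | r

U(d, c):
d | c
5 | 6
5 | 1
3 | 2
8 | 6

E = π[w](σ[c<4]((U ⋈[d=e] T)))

σ filters on c, owned by the left side.
E' = π[w]((σ[c<4](U) ⋈[d=e] T))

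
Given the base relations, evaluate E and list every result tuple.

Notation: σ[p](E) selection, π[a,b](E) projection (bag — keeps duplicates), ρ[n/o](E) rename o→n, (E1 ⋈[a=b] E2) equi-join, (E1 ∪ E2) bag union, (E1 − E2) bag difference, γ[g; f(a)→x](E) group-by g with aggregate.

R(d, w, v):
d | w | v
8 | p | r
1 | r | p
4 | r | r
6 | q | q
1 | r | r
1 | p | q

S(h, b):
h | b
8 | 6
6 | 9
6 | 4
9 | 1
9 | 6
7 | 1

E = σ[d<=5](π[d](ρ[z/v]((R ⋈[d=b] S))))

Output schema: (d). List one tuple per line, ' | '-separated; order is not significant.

Per-node cardinality:
  R → 6
  S → 6
  (R ⋈[d=b] S) → 9
  ρ[z/v]((R ⋈[d=b] S)) → 9
  π[d](ρ[z/v]((R ⋈[d=b] S))) → 9
  σ[d<=5](π[d](ρ[z/v]((R ⋈[d=b] S)))) → 7

== RESULT ==
d
1
1
1
1
1
1
4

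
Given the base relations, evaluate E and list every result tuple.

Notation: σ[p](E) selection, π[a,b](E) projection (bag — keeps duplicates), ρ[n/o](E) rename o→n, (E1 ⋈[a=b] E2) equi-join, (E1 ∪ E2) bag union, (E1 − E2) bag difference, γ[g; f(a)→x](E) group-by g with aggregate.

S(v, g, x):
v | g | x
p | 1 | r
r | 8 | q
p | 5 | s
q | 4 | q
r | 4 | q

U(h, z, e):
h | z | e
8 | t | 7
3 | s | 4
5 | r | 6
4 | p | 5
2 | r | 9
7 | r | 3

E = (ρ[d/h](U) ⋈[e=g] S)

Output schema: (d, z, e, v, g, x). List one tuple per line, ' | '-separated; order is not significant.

Per-node cardinality:
  U → 6
  ρ[d/h](U) → 6
  S → 5
  (ρ[d/h](U) ⋈[e=g] S) → 3

== RESULT ==
d | z | e | v | g | x
3 | s | 4 | q | 4 | q
3 | s | 4 | r | 4 | q
4 | p | 5 | p | 5 | s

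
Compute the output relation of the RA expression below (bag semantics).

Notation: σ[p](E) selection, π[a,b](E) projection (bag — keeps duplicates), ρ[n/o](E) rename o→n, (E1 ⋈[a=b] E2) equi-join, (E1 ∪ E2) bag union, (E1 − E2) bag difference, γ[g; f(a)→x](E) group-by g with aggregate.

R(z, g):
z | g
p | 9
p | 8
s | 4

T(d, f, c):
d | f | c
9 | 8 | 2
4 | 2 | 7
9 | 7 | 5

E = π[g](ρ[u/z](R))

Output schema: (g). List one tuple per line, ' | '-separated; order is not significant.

Per-node cardinality:
  R → 3
  ρ[u/z](R) → 3
  π[g](ρ[u/z](R)) → 3

== RESULT ==
g
4
8
9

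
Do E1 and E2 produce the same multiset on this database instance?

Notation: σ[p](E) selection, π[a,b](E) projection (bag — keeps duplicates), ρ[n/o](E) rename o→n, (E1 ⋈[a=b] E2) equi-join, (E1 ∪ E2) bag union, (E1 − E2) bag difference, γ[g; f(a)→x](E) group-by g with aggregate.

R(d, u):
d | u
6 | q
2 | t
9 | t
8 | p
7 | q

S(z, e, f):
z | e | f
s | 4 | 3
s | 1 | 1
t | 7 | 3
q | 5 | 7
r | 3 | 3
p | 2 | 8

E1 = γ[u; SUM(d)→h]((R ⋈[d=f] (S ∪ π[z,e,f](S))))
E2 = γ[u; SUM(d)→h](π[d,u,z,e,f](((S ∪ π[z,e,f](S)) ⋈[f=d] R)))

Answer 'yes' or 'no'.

E1 stepwise |·|:
  R → 5
  S → 6
  S → 6
  π[z,e,f](S) → 6
  (S ∪ π[z,e,f](S)) → 12
  (R ⋈[d=f] (S ∪ π[z,e,f](S))) → 4
  γ[u; SUM(d)→h]((R ⋈[d=f] (S ∪ π[z,e,f](S)))) → 2
E2 stepwise |·|:
  S → 6
  S → 6
  π[z,e,f](S) → 6
  (S ∪ π[z,e,f](S)) → 12
  R → 5
  ((S ∪ π[z,e,f](S)) ⋈[f=d] R) → 4
  π[d,u,z,e,f](((S ∪ π[z,e,f](S)) ⋈[f=d] R)) → 4
  γ[u; SUM(d)→h](π[d,u,z,e,f](((S ∪ π[z,e,f](S)) ⋈[f=d] R))) → 2

E1 and E2 produce the same multiset:
u | h
p | 16
q | 14

yes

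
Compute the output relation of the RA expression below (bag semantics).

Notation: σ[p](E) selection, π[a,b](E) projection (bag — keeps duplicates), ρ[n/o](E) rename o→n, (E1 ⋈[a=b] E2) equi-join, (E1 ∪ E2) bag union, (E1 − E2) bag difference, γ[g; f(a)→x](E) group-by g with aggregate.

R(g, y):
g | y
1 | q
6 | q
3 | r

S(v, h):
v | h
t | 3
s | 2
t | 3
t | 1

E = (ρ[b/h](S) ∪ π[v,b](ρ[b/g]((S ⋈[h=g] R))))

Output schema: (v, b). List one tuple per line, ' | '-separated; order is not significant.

Per-node cardinality:
  S → 4
  ρ[b/h](S) → 4
  S → 4
  R → 3
  (S ⋈[h=g] R) → 3
  ρ[b/g]((S ⋈[h=g] R)) → 3
  π[v,b](ρ[b/g]((S ⋈[h=g] R))) → 3
  (ρ[b/h](S) ∪ π[v,b](ρ[b/g]((S ⋈[h=g] R)))) → 7

== RESULT ==
v | b
s | 2
t | 1
t | 1
t | 3
t | 3
t | 3
t | 3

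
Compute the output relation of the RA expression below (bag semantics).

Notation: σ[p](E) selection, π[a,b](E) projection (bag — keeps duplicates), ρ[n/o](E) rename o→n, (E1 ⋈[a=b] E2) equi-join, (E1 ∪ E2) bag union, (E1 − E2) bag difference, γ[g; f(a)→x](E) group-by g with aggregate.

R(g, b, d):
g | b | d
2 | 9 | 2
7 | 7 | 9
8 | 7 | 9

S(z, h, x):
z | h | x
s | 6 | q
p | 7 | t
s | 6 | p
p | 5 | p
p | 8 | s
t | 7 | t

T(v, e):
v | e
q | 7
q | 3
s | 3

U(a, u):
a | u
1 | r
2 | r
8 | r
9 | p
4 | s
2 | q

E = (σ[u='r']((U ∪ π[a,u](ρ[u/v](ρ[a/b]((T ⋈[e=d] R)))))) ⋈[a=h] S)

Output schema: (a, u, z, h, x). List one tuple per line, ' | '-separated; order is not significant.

Per-node cardinality:
  U → 6
  T → 3
  R → 3
  (T ⋈[e=d] R) → 0
  ρ[a/b]((T ⋈[e=d] R)) → 0
  ρ[u/v](ρ[a/b]((T ⋈[e=d] R))) → 0
  π[a,u](ρ[u/v](ρ[a/b]((T ⋈[e=d] R)))) → 0
  (U ∪ π[a,u](ρ[u/v](ρ[a/b]((T ⋈[e=d] R))))) → 6
  σ[u='r']((U ∪ π[a,u](ρ[u/v](ρ[a/b]((T ⋈[e=d] R)))))) → 3
  S → 6
  (σ[u='r']((U ∪ π[a,u](ρ[u/v](ρ[a/b]((T ⋈[e=d] R)))))) ⋈[a=h] S) → 1

== RESULT ==
a | u | z | h | x
8 | r | p | 8 | s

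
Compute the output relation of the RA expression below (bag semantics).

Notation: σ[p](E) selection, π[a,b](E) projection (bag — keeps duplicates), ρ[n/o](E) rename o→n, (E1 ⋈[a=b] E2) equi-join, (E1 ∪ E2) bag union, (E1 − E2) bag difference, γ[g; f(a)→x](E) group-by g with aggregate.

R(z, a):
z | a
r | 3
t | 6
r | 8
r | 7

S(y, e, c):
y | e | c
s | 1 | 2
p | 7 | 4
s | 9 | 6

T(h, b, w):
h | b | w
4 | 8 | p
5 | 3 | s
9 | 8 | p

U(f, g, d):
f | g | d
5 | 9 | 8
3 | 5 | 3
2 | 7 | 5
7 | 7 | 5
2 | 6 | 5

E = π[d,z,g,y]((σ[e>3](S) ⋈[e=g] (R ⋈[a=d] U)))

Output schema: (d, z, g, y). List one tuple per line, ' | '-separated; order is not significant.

Row counts bottom-up:
  S → 3
  σ[e>3](S) → 2
  R → 4
  U → 5
  (R ⋈[a=d] U) → 2
  (σ[e>3](S) ⋈[e=g] (R ⋈[a=d] U)) → 1
  π[d,z,g,y]((σ[e>3](S) ⋈[e=g] (R ⋈[a=d] U))) → 1

== RESULT ==
d | z | g | y
8 | r | 9 | s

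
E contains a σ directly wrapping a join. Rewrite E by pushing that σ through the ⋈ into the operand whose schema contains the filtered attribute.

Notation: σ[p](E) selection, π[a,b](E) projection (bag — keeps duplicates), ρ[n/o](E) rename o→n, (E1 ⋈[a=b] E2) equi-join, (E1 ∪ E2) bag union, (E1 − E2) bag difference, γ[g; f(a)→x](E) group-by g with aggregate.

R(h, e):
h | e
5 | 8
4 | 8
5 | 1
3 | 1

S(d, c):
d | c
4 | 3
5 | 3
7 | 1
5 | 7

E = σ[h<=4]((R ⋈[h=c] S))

σ filters on h, owned by the left side.
E' = (σ[h<=4](R) ⋈[h=c] S)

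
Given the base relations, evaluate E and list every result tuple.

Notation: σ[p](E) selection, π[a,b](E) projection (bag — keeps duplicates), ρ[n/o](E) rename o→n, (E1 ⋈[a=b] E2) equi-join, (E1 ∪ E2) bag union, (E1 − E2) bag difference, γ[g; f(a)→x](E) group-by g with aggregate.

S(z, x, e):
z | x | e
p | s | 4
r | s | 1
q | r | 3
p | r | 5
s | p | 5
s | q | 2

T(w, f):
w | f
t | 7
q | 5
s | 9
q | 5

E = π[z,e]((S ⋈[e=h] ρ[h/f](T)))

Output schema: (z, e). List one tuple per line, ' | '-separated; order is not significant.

Row counts bottom-up:
  S → 6
  T → 4
  ρ[h/f](T) → 4
  (S ⋈[e=h] ρ[h/f](T)) → 4
  π[z,e]((S ⋈[e=h] ρ[h/f](T))) → 4

== RESULT ==
z | e
p | 5
p | 5
s | 5
s | 5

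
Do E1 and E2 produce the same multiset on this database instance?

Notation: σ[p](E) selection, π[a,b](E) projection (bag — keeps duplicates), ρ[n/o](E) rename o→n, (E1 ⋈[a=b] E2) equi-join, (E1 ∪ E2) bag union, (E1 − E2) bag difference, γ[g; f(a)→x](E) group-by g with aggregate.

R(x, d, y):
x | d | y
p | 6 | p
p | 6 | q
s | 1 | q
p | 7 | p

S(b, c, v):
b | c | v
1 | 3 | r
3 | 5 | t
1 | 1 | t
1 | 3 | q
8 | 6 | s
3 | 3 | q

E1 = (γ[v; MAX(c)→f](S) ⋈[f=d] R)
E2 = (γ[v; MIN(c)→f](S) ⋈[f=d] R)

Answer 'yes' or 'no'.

E1 subexpression sizes:
  S → 6
  γ[v; MAX(c)→f](S) → 4
  R → 4
  (γ[v; MAX(c)→f](S) ⋈[f=d] R) → 2
E2 subexpression sizes:
  S → 6
  γ[v; MIN(c)→f](S) → 4
  R → 4
  (γ[v; MIN(c)→f](S) ⋈[f=d] R) → 3

E1 result:
v | f | x | d | y
s | 6 | p | 6 | p
s | 6 | p | 6 | q
E2 result:
v | f | x | d | y
s | 6 | p | 6 | p
s | 6 | p | 6 | q
t | 1 | s | 1 | q
Witness: ('t', 1, 's', 1, 'q') appears 0× in E1 but 1× in E2.

no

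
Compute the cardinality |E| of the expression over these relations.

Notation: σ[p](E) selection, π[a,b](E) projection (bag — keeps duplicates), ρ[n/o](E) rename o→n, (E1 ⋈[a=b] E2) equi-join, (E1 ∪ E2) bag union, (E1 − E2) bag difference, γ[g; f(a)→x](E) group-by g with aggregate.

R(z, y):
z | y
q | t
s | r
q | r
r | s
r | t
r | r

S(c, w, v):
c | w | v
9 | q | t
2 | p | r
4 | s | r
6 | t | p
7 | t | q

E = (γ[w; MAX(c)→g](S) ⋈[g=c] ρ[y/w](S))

Row counts bottom-up:
  S → 5
  γ[w; MAX(c)→g](S) → 4
  S → 5
  ρ[y/w](S) → 5
  (γ[w; MAX(c)→g](S) ⋈[g=c] ρ[y/w](S)) → 4

|E| = 4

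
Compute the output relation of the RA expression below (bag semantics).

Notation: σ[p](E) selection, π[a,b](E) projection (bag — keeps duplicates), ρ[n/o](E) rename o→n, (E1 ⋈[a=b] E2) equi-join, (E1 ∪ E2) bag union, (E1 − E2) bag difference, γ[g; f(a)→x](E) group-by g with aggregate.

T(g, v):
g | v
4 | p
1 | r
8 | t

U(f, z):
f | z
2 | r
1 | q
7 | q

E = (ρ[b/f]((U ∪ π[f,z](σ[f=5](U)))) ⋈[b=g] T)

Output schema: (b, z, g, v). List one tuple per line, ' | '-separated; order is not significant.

Per-node cardinality:
  U → 3
  U → 3
  σ[f=5](U) → 0
  π[f,z](σ[f=5](U)) → 0
  (U ∪ π[f,z](σ[f=5](U))) → 3
  ρ[b/f]((U ∪ π[f,z](σ[f=5](U)))) → 3
  T → 3
  (ρ[b/f]((U ∪ π[f,z](σ[f=5](U)))) ⋈[b=g] T) → 1

== RESULT ==
b | z | g | v
1 | q | 1 | r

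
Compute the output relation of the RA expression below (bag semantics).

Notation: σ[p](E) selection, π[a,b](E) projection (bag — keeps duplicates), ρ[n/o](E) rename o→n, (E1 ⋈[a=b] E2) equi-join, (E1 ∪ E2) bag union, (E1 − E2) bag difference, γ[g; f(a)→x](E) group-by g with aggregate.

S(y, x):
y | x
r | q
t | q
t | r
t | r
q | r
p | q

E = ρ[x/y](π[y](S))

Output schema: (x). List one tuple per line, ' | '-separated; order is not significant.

Stepwise |·|:
  S → 6
  π[y](S) → 6
  ρ[x/y](π[y](S)) → 6

== RESULT ==
x
p
q
r
t
t
t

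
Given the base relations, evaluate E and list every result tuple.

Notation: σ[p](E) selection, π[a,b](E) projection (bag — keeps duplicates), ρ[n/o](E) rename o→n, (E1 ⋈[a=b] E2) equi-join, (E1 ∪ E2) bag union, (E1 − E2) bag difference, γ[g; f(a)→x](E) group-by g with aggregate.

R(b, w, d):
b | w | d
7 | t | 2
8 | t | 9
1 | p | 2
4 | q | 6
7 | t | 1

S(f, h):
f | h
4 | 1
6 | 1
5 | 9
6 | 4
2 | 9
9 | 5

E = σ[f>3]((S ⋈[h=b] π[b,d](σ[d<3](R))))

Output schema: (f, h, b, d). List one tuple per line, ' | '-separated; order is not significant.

Per-node cardinality:
  S → 6
  R → 5
  σ[d<3](R) → 3
  π[b,d](σ[d<3](R)) → 3
  (S ⋈[h=b] π[b,d](σ[d<3](R))) → 2
  σ[f>3]((S ⋈[h=b] π[b,d](σ[d<3](R)))) → 2

== RESULT ==
f | h | b | d
4 | 1 | 1 | 2
6 | 1 | 1 | 2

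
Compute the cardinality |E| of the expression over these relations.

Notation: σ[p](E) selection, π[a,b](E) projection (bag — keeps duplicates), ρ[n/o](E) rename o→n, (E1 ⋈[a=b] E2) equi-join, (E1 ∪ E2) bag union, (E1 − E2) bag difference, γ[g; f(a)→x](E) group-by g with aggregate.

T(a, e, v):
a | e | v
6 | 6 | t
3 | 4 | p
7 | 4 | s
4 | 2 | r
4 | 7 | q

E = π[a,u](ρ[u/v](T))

Subexpression sizes:
  T → 5
  ρ[u/v](T) → 5
  π[a,u](ρ[u/v](T)) → 5

|E| = 5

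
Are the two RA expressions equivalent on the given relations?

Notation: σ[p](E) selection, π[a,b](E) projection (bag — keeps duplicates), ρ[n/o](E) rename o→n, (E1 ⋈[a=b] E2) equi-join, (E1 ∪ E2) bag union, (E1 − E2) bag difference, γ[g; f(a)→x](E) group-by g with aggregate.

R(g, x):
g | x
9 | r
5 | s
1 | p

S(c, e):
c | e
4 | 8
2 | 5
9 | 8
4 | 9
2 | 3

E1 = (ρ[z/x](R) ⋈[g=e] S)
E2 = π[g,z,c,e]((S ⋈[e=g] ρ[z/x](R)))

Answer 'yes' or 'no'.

E1 row counts bottom-up:
  R → 3
  ρ[z/x](R) → 3
  S → 5
  (ρ[z/x](R) ⋈[g=e] S) → 2
E2 row counts bottom-up:
  S → 5
  R → 3
  ρ[z/x](R) → 3
  (S ⋈[e=g] ρ[z/x](R)) → 2
  π[g,z,c,e]((S ⋈[e=g] ρ[z/x](R))) → 2

E1 and E2 produce the same multiset:
g | z | c | e
5 | s | 2 | 5
9 | r | 4 | 9

yes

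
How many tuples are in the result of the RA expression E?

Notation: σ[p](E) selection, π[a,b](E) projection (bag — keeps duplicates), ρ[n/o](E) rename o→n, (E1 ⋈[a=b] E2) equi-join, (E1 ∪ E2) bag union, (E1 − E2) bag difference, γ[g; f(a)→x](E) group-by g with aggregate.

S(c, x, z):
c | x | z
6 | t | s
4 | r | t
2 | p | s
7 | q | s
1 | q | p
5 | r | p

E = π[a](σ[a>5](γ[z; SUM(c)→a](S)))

Row counts bottom-up:
  S → 6
  γ[z; SUM(c)→a](S) → 3
  σ[a>5](γ[z; SUM(c)→a](S)) → 2
  π[a](σ[a>5](γ[z; SUM(c)→a](S))) → 2

|E| = 2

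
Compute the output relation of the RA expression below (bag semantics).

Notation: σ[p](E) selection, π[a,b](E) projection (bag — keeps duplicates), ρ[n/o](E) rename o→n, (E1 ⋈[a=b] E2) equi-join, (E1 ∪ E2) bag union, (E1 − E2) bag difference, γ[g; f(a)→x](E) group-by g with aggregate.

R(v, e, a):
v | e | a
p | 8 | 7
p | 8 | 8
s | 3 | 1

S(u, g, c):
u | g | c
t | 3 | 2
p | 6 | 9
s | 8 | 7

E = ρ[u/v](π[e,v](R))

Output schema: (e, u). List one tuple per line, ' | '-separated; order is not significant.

Row counts bottom-up:
  R → 3
  π[e,v](R) → 3
  ρ[u/v](π[e,v](R)) → 3

== RESULT ==
e | u
3 | s
8 | p
8 | p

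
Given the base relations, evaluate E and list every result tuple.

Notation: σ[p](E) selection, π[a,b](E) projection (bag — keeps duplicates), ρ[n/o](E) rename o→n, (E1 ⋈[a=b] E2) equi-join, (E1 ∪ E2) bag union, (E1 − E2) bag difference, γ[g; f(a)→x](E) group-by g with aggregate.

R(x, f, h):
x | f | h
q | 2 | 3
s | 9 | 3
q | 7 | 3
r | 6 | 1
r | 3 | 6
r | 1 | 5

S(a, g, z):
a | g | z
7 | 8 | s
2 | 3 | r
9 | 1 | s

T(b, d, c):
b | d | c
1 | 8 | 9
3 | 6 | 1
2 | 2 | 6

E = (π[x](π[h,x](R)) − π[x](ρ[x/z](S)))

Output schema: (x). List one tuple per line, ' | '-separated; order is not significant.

Stepwise |·|:
  R → 6
  π[h,x](R) → 6
  π[x](π[h,x](R)) → 6
  S → 3
  ρ[x/z](S) → 3
  π[x](ρ[x/z](S)) → 3
  (π[x](π[h,x](R)) − π[x](ρ[x/z](S))) → 4

== RESULT ==
x
q
q
r
r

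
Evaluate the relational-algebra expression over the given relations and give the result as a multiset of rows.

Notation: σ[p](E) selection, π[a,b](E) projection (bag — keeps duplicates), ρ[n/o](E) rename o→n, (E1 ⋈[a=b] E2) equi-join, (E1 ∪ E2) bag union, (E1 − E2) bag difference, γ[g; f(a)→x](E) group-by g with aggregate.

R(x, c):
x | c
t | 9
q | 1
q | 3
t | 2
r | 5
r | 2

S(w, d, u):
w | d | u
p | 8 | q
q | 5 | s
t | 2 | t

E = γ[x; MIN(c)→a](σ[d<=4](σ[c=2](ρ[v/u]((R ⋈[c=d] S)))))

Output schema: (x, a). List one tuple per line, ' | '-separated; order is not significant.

Stepwise |·|:
  R → 6
  S → 3
  (R ⋈[c=d] S) → 3
  ρ[v/u]((R ⋈[c=d] S)) → 3
  σ[c=2](ρ[v/u]((R ⋈[c=d] S))) → 2
  σ[d<=4](σ[c=2](ρ[v/u]((R ⋈[c=d] S)))) → 2
  γ[x; MIN(c)→a](σ[d<=4](σ[c=2](ρ[v/u]((R ⋈[c=d] S))))) → 2

== RESULT ==
x | a
r | 2
t | 2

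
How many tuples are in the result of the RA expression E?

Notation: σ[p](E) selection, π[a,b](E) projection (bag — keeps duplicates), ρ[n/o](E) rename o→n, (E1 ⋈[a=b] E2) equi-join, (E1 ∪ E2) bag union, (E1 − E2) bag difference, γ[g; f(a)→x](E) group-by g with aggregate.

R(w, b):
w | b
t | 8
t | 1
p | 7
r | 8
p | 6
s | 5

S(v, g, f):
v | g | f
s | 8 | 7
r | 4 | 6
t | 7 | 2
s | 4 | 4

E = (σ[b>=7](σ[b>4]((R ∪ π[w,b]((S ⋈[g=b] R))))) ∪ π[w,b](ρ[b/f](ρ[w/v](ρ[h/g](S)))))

Stepwise |·|:
  R → 6
  S → 4
  R → 6
  (S ⋈[g=b] R) → 3
  π[w,b]((S ⋈[g=b] R)) → 3
  (R ∪ π[w,b]((S ⋈[g=b] R))) → 9
  σ[b>4]((R ∪ π[w,b]((S ⋈[g=b] R)))) → 8
  σ[b>=7](σ[b>4]((R ∪ π[w,b]((S ⋈[g=b] R))))) → 6
  S → 4
  ρ[h/g](S) → 4
  ρ[w/v](ρ[h/g](S)) → 4
  ρ[b/f](ρ[w/v](ρ[h/g](S))) → 4
  π[w,b](ρ[b/f](ρ[w/v](ρ[h/g](S)))) → 4
  (σ[b>=7](σ[b>4]((R ∪ π[w,b]((S ⋈[g=b] R))))) ∪ π[w,b](ρ[b/f](ρ[w/v](ρ[h/g](S))))) → 10

|E| = 10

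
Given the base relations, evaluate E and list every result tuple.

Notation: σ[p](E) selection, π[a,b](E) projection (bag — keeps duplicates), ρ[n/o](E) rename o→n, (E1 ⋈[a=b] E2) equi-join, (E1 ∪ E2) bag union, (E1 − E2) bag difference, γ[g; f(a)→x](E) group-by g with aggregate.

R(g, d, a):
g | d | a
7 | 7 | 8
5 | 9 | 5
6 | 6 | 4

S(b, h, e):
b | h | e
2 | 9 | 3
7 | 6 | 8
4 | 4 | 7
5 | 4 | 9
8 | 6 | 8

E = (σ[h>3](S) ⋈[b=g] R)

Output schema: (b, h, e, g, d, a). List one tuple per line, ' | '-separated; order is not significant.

Per-node cardinality:
  S → 5
  σ[h>3](S) → 5
  R → 3
  (σ[h>3](S) ⋈[b=g] R) → 2

== RESULT ==
b | h | e | g | d | a
5 | 4 | 9 | 5 | 9 | 5
7 | 6 | 8 | 7 | 7 | 8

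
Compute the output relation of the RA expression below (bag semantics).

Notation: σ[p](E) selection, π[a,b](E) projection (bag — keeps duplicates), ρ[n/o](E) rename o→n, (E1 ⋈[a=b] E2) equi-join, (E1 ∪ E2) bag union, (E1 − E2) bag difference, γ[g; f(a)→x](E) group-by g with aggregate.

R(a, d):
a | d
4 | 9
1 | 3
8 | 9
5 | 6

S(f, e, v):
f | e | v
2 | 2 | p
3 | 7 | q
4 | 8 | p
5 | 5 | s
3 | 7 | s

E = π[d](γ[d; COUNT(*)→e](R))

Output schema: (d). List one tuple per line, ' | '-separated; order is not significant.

Per-node cardinality:
  R → 4
  γ[d; COUNT(*)→e](R) → 3
  π[d](γ[d; COUNT(*)→e](R)) → 3

== RESULT ==
d
3
6
9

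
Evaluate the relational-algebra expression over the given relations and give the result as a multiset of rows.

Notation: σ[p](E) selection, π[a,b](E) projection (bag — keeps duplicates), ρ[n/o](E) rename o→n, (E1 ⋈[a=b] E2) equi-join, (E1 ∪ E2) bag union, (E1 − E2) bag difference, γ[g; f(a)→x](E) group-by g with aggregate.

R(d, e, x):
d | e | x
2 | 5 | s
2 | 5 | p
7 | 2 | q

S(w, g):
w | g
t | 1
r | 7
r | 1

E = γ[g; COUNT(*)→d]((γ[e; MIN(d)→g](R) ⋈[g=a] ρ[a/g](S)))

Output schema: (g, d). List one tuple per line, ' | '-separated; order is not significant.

Stepwise |·|:
  R → 3
  γ[e; MIN(d)→g](R) → 2
  S → 3
  ρ[a/g](S) → 3
  (γ[e; MIN(d)→g](R) ⋈[g=a] ρ[a/g](S)) → 1
  γ[g; COUNT(*)→d]((γ[e; MIN(d)→g](R) ⋈[g=a] ρ[a/g](S))) → 1

== RESULT ==
g | d
7 | 1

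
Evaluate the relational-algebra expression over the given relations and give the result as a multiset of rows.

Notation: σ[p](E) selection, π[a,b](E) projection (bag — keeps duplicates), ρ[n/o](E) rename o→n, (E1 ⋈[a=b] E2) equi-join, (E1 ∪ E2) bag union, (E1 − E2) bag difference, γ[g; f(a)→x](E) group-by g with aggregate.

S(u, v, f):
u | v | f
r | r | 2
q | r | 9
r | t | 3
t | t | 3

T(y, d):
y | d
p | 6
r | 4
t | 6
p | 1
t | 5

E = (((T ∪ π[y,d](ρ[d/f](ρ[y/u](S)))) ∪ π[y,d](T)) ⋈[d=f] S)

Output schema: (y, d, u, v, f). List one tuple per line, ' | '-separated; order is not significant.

Row counts bottom-up:
  T → 5
  S → 4
  ρ[y/u](S) → 4
  ρ[d/f](ρ[y/u](S)) → 4
  π[y,d](ρ[d/f](ρ[y/u](S))) → 4
  (T ∪ π[y,d](ρ[d/f](ρ[y/u](S)))) → 9
  T → 5
  π[y,d](T) → 5
  ((T ∪ π[y,d](ρ[d/f](ρ[y/u](S)))) ∪ π[y,d](T)) → 14
  S → 4
  (((T ∪ π[y,d](ρ[d/f](ρ[y/u](S)))) ∪ π[y,d](T)) ⋈[d=f] S) → 6

== RESULT ==
y | d | u | v | f
q | 9 | q | r | 9
r | 2 | r | r | 2
r | 3 | r | t | 3
r | 3 | t | t | 3
t | 3 | r | t | 3
t | 3 | t | t | 3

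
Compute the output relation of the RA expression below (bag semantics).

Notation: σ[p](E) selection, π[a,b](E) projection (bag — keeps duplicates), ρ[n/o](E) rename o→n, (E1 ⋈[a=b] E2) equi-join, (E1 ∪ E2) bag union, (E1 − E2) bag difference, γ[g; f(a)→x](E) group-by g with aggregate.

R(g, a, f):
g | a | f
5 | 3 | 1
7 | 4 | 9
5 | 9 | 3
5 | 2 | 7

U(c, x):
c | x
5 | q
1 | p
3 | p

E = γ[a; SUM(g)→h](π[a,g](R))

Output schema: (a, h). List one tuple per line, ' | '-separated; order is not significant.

Row counts bottom-up:
  R → 4
  π[a,g](R) → 4
  γ[a; SUM(g)→h](π[a,g](R)) → 4

== RESULT ==
a | h
2 | 5
3 | 5
4 | 7
9 | 5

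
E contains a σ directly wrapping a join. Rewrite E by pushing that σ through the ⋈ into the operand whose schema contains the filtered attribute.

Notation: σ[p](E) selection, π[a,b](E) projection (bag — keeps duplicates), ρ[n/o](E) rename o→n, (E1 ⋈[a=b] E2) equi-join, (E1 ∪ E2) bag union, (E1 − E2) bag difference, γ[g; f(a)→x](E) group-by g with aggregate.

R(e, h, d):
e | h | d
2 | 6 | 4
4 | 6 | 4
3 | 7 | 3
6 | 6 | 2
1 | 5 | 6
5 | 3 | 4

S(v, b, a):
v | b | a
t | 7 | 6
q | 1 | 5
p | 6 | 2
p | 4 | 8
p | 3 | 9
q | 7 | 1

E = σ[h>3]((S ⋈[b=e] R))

σ filters on h, owned by the right side.
E' = (S ⋈[b=e] σ[h>3](R))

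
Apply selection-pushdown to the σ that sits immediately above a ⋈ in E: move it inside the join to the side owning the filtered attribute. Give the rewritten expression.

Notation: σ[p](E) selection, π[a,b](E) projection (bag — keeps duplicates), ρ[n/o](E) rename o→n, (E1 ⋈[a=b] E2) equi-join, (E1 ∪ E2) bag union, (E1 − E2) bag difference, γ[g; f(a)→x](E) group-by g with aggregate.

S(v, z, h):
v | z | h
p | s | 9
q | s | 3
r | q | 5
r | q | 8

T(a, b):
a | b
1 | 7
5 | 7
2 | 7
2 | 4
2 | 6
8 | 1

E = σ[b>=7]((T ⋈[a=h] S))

σ filters on b, owned by the left side.
E' = (σ[b>=7](T) ⋈[a=h] S)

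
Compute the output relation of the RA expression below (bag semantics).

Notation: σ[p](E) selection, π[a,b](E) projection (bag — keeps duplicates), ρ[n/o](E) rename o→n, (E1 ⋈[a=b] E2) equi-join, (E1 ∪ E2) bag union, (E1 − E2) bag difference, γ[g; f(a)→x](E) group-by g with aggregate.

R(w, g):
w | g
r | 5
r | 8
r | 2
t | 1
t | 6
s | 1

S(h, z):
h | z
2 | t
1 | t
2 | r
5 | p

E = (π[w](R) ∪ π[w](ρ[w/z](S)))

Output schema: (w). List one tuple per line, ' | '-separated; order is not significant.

Per-node cardinality:
  R → 6
  π[w](R) → 6
  S → 4
  ρ[w/z](S) → 4
  π[w](ρ[w/z](S)) → 4
  (π[w](R) ∪ π[w](ρ[w/z](S))) → 10

== RESULT ==
w
p
r
r
r
r
s
t
t
t
t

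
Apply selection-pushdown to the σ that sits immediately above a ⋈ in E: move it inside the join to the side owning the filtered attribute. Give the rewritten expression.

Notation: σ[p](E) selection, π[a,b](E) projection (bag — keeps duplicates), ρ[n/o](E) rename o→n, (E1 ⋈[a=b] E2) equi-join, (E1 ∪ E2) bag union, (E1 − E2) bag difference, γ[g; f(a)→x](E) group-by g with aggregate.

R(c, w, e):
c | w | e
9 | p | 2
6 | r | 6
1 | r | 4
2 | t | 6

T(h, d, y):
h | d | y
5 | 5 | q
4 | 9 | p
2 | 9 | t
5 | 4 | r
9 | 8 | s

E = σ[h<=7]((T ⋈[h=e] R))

σ filters on h, owned by the left side.
E' = (σ[h<=7](T) ⋈[h=e] R)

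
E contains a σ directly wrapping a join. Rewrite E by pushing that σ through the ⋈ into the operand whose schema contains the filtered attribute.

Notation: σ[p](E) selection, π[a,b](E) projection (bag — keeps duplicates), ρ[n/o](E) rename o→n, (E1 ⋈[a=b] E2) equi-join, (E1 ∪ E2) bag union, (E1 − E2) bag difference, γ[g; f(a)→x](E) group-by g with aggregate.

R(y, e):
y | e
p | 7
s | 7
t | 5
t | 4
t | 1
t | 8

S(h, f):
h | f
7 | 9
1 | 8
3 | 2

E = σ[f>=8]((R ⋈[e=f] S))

σ filters on f, owned by the right side.
E' = (R ⋈[e=f] σ[f>=8](S))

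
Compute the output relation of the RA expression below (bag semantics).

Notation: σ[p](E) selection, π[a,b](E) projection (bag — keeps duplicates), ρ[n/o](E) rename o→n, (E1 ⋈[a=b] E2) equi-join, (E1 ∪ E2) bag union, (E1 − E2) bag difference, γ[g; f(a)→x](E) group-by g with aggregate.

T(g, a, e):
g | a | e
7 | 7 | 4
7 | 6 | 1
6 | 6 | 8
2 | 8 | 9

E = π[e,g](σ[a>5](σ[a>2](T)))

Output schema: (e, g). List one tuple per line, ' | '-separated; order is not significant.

Row counts bottom-up:
  T → 4
  σ[a>2](T) → 4
  σ[a>5](σ[a>2](T)) → 4
  π[e,g](σ[a>5](σ[a>2](T))) → 4

== RESULT ==
e | g
1 | 7
4 | 7
8 | 6
9 | 2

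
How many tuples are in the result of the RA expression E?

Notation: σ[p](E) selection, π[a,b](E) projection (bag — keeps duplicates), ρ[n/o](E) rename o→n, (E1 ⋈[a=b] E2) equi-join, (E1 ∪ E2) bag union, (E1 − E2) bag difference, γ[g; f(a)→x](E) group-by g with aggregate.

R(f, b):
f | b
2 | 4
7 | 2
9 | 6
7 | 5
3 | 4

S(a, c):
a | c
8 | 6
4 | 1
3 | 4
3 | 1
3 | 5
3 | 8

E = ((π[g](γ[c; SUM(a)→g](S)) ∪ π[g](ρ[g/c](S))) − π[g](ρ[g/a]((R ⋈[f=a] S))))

Row counts bottom-up:
  S → 6
  γ[c; SUM(a)→g](S) → 5
  π[g](γ[c; SUM(a)→g](S)) → 5
  S → 6
  ρ[g/c](S) → 6
  π[g](ρ[g/c](S)) → 6
  (π[g](γ[c; SUM(a)→g](S)) ∪ π[g](ρ[g/c](S))) → 11
  R → 5
  S → 6
  (R ⋈[f=a] S) → 4
  ρ[g/a]((R ⋈[f=a] S)) → 4
  π[g](ρ[g/a]((R ⋈[f=a] S))) → 4
  ((π[g](γ[c; SUM(a)→g](S)) ∪ π[g](ρ[g/c](S))) − π[g](ρ[g/a]((R ⋈[f=a] S)))) → 8

|E| = 8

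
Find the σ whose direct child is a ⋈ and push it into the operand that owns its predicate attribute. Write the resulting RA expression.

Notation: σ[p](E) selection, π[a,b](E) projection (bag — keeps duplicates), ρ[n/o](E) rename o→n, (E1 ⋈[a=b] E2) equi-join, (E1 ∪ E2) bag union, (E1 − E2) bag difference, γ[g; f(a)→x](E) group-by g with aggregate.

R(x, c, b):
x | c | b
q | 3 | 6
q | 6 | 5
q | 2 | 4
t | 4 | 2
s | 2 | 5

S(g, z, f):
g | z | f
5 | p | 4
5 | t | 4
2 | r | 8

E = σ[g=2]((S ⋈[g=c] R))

σ filters on g, owned by the left side.
E' = (σ[g=2](S) ⋈[g=c] R)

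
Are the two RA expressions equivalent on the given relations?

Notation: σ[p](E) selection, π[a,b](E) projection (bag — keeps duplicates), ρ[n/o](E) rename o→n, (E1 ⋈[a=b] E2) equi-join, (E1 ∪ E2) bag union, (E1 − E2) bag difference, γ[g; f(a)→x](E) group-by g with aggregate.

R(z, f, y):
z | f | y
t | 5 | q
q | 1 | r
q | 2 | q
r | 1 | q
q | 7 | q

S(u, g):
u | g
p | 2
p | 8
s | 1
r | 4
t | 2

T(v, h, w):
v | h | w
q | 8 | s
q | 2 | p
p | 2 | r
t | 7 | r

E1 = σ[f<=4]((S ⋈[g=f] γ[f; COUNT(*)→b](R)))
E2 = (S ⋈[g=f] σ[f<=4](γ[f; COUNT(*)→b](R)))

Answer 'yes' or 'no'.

E1 per-node cardinality:
  S → 5
  R → 5
  γ[f; COUNT(*)→b](R) → 4
  (S ⋈[g=f] γ[f; COUNT(*)→b](R)) → 3
  σ[f<=4]((S ⋈[g=f] γ[f; COUNT(*)→b](R))) → 3
E2 per-node cardinality:
  S → 5
  R → 5
  γ[f; COUNT(*)→b](R) → 4
  σ[f<=4](γ[f; COUNT(*)→b](R)) → 2
  (S ⋈[g=f] σ[f<=4](γ[f; COUNT(*)→b](R))) → 3

E1 and E2 produce the same multiset:
u | g | f | b
p | 2 | 2 | 1
s | 1 | 1 | 2
t | 2 | 2 | 1

yes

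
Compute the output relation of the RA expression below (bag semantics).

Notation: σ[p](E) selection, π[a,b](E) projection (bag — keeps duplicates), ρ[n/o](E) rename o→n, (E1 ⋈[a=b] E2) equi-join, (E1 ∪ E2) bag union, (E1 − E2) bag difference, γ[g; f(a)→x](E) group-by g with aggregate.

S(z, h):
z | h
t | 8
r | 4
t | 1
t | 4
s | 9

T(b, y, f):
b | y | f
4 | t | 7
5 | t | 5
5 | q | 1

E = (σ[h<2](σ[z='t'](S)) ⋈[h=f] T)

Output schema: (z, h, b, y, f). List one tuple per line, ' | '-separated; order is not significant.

Stepwise |·|:
  S → 5
  σ[z='t'](S) → 3
  σ[h<2](σ[z='t'](S)) → 1
  T → 3
  (σ[h<2](σ[z='t'](S)) ⋈[h=f] T) → 1

== RESULT ==
z | h | b | y | f
t | 1 | 5 | q | 1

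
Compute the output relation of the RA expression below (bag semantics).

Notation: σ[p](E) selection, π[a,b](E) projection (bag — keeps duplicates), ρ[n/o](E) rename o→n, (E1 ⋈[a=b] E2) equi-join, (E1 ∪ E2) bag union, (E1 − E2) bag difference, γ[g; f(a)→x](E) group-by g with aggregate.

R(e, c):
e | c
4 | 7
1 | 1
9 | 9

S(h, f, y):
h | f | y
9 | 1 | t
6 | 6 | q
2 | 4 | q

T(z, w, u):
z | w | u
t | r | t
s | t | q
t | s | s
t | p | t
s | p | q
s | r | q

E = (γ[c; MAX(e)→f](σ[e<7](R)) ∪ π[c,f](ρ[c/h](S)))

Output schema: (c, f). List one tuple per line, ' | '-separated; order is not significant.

Stepwise |·|:
  R → 3
  σ[e<7](R) → 2
  γ[c; MAX(e)→f](σ[e<7](R)) → 2
  S → 3
  ρ[c/h](S) → 3
  π[c,f](ρ[c/h](S)) → 3
  (γ[c; MAX(e)→f](σ[e<7](R)) ∪ π[c,f](ρ[c/h](S))) → 5

== RESULT ==
c | f
1 | 1
2 | 4
6 | 6
7 | 4
9 | 1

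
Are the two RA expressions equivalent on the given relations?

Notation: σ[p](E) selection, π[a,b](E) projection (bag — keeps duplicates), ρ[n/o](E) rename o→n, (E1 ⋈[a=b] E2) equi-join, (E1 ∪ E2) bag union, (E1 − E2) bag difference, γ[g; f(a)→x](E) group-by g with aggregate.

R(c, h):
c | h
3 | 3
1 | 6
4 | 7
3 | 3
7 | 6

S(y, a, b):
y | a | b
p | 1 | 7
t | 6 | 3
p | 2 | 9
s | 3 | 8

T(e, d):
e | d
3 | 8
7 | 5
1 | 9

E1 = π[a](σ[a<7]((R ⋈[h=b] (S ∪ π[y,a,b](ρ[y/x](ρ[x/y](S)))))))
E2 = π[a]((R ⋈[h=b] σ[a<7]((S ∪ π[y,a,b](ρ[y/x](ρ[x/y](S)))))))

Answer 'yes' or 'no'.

E1 stepwise |·|:
  R → 5
  S → 4
  S → 4
  ρ[x/y](S) → 4
  ρ[y/x](ρ[x/y](S)) → 4
  π[y,a,b](ρ[y/x](ρ[x/y](S))) → 4
  (S ∪ π[y,a,b](ρ[y/x](ρ[x/y](S)))) → 8
  (R ⋈[h=b] (S ∪ π[y,a,b](ρ[y/x](ρ[x/y](S))))) → 6
  σ[a<7]((R ⋈[h=b] (S ∪ π[y,a,b](ρ[y/x](ρ[x/y](S)))))) → 6
  π[a](σ[a<7]((R ⋈[h=b] (S ∪ π[y,a,b](ρ[y/x](ρ[x/y](S))))))) → 6
E2 stepwise |·|:
  R → 5
  S → 4
  S → 4
  ρ[x/y](S) → 4
  ρ[y/x](ρ[x/y](S)) → 4
  π[y,a,b](ρ[y/x](ρ[x/y](S))) → 4
  (S ∪ π[y,a,b](ρ[y/x](ρ[x/y](S)))) → 8
  σ[a<7]((S ∪ π[y,a,b](ρ[y/x](ρ[x/y](S))))) → 8
  (R ⋈[h=b] σ[a<7]((S ∪ π[y,a,b](ρ[y/x](ρ[x/y](S)))))) → 6
  π[a]((R ⋈[h=b] σ[a<7]((S ∪ π[y,a,b](ρ[y/x](ρ[x/y](S))))))) → 6

E1 and E2 produce the same multiset:
a
1
1
6
6
6
6

yes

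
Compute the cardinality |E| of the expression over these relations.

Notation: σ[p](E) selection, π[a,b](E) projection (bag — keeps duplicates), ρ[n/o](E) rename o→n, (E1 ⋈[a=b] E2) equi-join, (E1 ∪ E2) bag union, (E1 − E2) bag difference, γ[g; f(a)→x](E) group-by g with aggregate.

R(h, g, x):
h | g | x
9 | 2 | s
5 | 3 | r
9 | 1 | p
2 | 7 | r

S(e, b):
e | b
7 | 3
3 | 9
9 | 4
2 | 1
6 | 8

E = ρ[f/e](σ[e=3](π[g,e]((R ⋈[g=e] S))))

Subexpression sizes:
  R → 4
  S → 5
  (R ⋈[g=e] S) → 3
  π[g,e]((R ⋈[g=e] S)) → 3
  σ[e=3](π[g,e]((R ⋈[g=e] S))) → 1
  ρ[f/e](σ[e=3](π[g,e]((R ⋈[g=e] S)))) → 1

|E| = 1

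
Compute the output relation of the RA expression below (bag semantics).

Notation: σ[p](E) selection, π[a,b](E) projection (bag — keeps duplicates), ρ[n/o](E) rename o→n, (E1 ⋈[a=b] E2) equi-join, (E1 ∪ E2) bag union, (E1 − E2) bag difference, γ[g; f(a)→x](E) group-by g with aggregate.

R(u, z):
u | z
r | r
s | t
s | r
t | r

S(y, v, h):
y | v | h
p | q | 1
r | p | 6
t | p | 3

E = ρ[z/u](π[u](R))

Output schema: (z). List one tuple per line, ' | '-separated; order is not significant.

Stepwise |·|:
  R → 4
  π[u](R) → 4
  ρ[z/u](π[u](R)) → 4

== RESULT ==
z
r
s
s
t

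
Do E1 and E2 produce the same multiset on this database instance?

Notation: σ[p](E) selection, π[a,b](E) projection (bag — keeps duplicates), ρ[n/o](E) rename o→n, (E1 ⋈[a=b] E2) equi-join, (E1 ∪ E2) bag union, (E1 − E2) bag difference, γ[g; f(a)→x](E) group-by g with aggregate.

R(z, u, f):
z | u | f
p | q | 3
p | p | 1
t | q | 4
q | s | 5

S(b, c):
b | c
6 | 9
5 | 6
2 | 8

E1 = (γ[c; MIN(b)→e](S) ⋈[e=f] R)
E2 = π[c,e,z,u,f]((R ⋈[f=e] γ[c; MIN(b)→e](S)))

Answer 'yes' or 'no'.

E1 per-node cardinality:
  S → 3
  γ[c; MIN(b)→e](S) → 3
  R → 4
  (γ[c; MIN(b)→e](S) ⋈[e=f] R) → 1
E2 per-node cardinality:
  R → 4
  S → 3
  γ[c; MIN(b)→e](S) → 3
  (R ⋈[f=e] γ[c; MIN(b)→e](S)) → 1
  π[c,e,z,u,f]((R ⋈[f=e] γ[c; MIN(b)→e](S))) → 1

E1 and E2 produce the same multiset:
c | e | z | u | f
6 | 5 | q | s | 5

yes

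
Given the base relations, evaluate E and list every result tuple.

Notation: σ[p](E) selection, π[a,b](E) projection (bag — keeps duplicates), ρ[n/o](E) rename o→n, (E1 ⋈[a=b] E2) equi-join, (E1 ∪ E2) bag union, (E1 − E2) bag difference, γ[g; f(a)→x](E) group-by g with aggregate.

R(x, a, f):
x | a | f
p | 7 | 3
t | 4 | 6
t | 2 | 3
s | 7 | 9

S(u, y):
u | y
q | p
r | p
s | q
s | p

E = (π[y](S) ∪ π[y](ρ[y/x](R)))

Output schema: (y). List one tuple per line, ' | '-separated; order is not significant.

Row counts bottom-up:
  S → 4
  π[y](S) → 4
  R → 4
  ρ[y/x](R) → 4
  π[y](ρ[y/x](R)) → 4
  (π[y](S) ∪ π[y](ρ[y/x](R))) → 8

== RESULT ==
y
p
p
p
p
q
s
t
t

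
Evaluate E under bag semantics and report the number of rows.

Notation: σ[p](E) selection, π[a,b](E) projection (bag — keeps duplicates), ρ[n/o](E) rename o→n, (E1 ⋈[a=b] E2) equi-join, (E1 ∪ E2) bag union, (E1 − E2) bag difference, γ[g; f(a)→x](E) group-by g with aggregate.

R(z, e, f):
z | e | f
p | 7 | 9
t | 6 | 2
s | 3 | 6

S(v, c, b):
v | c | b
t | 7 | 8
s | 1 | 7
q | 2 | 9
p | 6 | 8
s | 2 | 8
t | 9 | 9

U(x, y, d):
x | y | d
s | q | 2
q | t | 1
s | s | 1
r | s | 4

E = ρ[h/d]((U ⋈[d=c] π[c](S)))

Row counts bottom-up:
  U → 4
  S → 6
  π[c](S) → 6
  (U ⋈[d=c] π[c](S)) → 4
  ρ[h/d]((U ⋈[d=c] π[c](S))) → 4

|E| = 4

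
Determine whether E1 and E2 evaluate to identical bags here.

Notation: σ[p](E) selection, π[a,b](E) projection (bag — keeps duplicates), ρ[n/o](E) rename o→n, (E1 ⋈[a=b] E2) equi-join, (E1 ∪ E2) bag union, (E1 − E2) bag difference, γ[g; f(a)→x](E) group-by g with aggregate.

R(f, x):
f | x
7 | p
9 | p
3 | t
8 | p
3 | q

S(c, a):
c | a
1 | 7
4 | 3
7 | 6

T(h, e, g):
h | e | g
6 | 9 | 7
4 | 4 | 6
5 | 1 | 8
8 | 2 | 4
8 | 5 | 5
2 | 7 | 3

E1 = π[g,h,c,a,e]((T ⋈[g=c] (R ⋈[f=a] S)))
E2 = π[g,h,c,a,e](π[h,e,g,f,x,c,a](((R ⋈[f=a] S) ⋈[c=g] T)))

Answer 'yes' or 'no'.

E1 per-node cardinality:
  T → 6
  R → 5
  S → 3
  (R ⋈[f=a] S) → 3
  (T ⋈[g=c] (R ⋈[f=a] S)) → 2
  π[g,h,c,a,e]((T ⋈[g=c] (R ⋈[f=a] S))) → 2
E2 per-node cardinality:
  R → 5
  S → 3
  (R ⋈[f=a] S) → 3
  T → 6
  ((R ⋈[f=a] S) ⋈[c=g] T) → 2
  π[h,e,g,f,x,c,a](((R ⋈[f=a] S) ⋈[c=g] T)) → 2
  π[g,h,c,a,e](π[h,e,g,f,x,c,a](((R ⋈[f=a] S) ⋈[c=g] T))) → 2

E1 and E2 produce the same multiset:
g | h | c | a | e
4 | 8 | 4 | 3 | 2
4 | 8 | 4 | 3 | 2

yes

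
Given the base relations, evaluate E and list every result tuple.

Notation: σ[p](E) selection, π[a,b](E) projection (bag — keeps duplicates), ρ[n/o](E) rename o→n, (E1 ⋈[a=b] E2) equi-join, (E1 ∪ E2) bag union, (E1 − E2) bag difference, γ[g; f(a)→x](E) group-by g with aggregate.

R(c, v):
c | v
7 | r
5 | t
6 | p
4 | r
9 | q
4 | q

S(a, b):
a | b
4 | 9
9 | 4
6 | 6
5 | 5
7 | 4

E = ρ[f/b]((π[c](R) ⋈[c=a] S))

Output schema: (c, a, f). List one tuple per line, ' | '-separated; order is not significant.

Per-node cardinality:
  R → 6
  π[c](R) → 6
  S → 5
  (π[c](R) ⋈[c=a] S) → 6
  ρ[f/b]((π[c](R) ⋈[c=a] S)) → 6

== RESULT ==
c | a | f
4 | 4 | 9
4 | 4 | 9
5 | 5 | 5
6 | 6 | 6
7 | 7 | 4
9 | 9 | 4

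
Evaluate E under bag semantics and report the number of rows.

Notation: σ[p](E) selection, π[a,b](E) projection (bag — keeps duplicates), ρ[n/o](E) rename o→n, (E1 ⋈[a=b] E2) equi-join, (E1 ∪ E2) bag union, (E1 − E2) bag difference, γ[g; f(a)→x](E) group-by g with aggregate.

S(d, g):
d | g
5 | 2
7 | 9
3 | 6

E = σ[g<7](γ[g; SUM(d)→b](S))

Per-node cardinality:
  S → 3
  γ[g; SUM(d)→b](S) → 3
  σ[g<7](γ[g; SUM(d)→b](S)) → 2

|E| = 2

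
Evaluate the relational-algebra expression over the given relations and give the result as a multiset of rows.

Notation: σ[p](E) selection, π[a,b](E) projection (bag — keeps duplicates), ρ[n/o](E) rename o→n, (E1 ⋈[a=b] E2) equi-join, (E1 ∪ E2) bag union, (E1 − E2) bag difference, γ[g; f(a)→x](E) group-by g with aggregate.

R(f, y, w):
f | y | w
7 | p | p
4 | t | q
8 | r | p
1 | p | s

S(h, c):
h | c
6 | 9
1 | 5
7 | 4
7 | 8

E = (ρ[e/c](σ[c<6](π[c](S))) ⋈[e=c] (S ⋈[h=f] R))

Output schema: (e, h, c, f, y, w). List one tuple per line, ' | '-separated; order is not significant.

Per-node cardinality:
  S → 4
  π[c](S) → 4
  σ[c<6](π[c](S)) → 2
  ρ[e/c](σ[c<6](π[c](S))) → 2
  S → 4
  R → 4
  (S ⋈[h=f] R) → 3
  (ρ[e/c](σ[c<6](π[c](S))) ⋈[e=c] (S ⋈[h=f] R)) → 2

== RESULT ==
e | h | c | f | y | w
4 | 7 | 4 | 7 | p | p
5 | 1 | 5 | 1 | p | s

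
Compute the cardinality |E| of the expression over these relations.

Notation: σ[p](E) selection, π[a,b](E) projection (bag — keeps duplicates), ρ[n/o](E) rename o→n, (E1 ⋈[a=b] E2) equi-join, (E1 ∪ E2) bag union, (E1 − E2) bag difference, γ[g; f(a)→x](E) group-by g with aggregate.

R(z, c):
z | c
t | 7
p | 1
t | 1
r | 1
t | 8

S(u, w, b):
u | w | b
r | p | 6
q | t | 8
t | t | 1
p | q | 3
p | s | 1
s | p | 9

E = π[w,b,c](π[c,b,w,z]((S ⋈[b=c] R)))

Stepwise |·|:
  S → 6
  R → 5
  (S ⋈[b=c] R) → 7
  π[c,b,w,z]((S ⋈[b=c] R)) → 7
  π[w,b,c](π[c,b,w,z]((S ⋈[b=c] R))) → 7

|E| = 7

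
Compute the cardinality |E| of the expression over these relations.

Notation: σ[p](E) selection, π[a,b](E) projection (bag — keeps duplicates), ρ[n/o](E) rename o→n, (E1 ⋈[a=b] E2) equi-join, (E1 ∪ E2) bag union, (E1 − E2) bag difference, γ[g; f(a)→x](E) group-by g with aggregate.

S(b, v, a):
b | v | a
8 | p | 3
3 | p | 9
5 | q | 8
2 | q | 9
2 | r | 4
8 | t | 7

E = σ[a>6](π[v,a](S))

Per-node cardinality:
  S → 6
  π[v,a](S) → 6
  σ[a>6](π[v,a](S)) → 4

|E| = 4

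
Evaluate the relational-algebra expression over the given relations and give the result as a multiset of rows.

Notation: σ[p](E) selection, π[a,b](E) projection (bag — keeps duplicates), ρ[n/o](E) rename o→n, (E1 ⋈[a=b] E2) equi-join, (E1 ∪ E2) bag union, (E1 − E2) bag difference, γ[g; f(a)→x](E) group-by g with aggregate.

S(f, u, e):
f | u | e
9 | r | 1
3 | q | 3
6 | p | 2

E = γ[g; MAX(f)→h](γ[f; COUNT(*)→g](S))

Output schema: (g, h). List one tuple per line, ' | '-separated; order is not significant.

Per-node cardinality:
  S → 3
  γ[f; COUNT(*)→g](S) → 3
  γ[g; MAX(f)→h](γ[f; COUNT(*)→g](S)) → 1

== RESULT ==
g | h
1 | 9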